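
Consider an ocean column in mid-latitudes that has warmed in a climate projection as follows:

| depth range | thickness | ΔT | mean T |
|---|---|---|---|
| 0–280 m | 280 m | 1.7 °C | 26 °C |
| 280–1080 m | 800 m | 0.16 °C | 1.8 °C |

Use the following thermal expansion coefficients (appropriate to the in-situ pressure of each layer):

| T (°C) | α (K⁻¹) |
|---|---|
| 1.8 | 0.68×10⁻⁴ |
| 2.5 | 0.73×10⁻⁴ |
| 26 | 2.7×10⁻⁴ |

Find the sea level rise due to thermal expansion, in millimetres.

Layer 1 at 26 °C → α = 2.7×10⁻⁴ K⁻¹
Layer 2 at 1.8 °C → α = 0.68×10⁻⁴ K⁻¹
1.7 × 280 × 2.7×10⁻⁴ = 0.12852 m
Layer 2: 0.16 × 800 × 0.68×10⁻⁴ = 0.008704 m
Δh = 0.12852 + 0.008704 = 0.137224 m

Δh ≈ 137 mm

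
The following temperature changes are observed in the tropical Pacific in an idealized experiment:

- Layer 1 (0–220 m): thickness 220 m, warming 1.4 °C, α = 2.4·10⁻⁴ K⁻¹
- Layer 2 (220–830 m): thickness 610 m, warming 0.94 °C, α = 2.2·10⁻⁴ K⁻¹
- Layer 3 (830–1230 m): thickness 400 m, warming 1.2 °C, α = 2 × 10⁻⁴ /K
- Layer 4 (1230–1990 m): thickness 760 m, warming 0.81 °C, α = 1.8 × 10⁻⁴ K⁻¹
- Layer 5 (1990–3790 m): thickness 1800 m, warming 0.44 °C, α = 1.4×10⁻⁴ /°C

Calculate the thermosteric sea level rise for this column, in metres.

0–220 m: 1.4 × 2.4×10⁻⁴ × 220 = 0.07392 m
Layer 2: 0.94 × 2.2×10⁻⁴ × 610 = 0.126148 m
Layer 3: 2×10⁻⁴ × 400 × 1.2 = 0.09600 m
1230–1990 m: 760 × 1.8×10⁻⁴ × 0.81 = 0.110808 m
Layer 5: 0.44 × 1800 × 1.4×10⁻⁴ = 0.11088 m
Δh = 0.07392 + 0.126148 + 0.09600 + 0.110808 + 0.11088 = 0.517756 m

Δh ≈ 0.52 m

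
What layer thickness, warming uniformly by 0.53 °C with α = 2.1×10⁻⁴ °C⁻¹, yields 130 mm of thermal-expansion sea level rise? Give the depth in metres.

about 1200 m

H = Δh/(αΔT) = 0.13 / (2.1×10⁻⁴ × 0.53) ≈ 1168 m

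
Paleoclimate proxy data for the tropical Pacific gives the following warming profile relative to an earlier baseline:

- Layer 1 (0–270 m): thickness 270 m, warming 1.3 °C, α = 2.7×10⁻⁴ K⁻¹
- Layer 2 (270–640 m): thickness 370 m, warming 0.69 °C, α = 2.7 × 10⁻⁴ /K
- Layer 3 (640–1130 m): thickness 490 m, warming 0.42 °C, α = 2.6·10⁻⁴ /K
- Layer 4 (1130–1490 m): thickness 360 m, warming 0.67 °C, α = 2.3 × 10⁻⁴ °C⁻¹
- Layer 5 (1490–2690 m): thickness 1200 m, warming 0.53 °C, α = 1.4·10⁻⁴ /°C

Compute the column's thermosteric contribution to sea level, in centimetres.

Δh ≈ 36.2 cm

270 × 2.7×10⁻⁴ × 1.3 = 0.09477 m
2.7×10⁻⁴ × 370 × 0.69 = 0.068931 m
640–1130 m: 490 × 0.42 × 2.6×10⁻⁴ = 0.053508 m
360 × 2.3×10⁻⁴ × 0.67 = 0.055476 m
1.4×10⁻⁴ × 1200 × 0.53 = 0.08904 m
Δh = 0.09477 + 0.068931 + 0.053508 + 0.055476 + 0.08904 = 0.361725 m ≈ 36.2 cm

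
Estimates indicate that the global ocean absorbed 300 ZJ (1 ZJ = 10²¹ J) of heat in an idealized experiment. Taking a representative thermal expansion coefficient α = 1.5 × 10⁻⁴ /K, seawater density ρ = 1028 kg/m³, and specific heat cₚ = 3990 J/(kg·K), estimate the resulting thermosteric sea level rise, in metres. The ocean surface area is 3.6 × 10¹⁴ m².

Δh = 0.0305 m

Per unit area: Q = 300×10²¹ / (3.6×10¹⁴) ≈ 8.333×10⁸ J/m²
Δh = αQ/(ρcₚ) = 1.5×10⁻⁴ × 8.333×10⁸ / (1028 × 3990) ≈ 0.030474 m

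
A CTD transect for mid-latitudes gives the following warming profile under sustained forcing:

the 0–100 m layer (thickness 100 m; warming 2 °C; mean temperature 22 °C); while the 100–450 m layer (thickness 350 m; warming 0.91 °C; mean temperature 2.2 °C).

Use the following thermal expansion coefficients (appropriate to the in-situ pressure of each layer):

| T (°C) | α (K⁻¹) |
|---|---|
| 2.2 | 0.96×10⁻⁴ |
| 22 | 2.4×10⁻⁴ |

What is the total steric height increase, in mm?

Layer 1 at 22 °C → α = 2.4×10⁻⁴ K⁻¹
Layer 2 at 2.2 °C → α = 0.96×10⁻⁴ K⁻¹
2.4×10⁻⁴ × 2 × 100 = 0.04800 m
100–450 m: 350 × 0.96×10⁻⁴ × 0.91 = 0.030576 m
Δh = 0.04800 + 0.030576 = 0.078576 m

about 79 mm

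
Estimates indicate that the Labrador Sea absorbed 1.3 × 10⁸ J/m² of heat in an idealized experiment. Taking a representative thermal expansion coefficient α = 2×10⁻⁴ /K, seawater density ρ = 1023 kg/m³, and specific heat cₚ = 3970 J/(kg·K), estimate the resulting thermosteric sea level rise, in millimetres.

6.40 mm

Δh = αQ/(ρcₚ) = 2×10⁻⁴ × 1.3×10⁸ / (1023 × 3970) ≈ 0.0064019 m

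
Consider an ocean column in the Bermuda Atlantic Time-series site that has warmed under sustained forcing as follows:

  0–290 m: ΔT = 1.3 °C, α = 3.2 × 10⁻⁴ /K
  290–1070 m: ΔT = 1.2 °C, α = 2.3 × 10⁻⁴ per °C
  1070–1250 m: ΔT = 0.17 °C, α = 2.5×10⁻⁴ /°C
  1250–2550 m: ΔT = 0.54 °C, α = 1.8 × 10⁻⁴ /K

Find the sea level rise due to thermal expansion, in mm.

Δh ≈ 470 mm

Layer 1: 290 × 3.2×10⁻⁴ × 1.3 = 0.12064 m
290–1070 m: 1.2 × 780 × 2.3×10⁻⁴ = 0.21528 m
Layer 3: 0.17 × 180 × 2.5×10⁻⁴ = 0.00765 m
Layer 4: 1.8×10⁻⁴ × 0.54 × 1300 = 0.12636 m
Δh = 0.12064 + 0.21528 + 0.00765 + 0.12636 = 0.46993 m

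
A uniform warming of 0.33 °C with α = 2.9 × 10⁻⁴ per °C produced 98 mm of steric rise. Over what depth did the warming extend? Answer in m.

H = Δh/(αΔT) = 0.098 / (2.9×10⁻⁴ × 0.33) ≈ 1024 m

about 1000 m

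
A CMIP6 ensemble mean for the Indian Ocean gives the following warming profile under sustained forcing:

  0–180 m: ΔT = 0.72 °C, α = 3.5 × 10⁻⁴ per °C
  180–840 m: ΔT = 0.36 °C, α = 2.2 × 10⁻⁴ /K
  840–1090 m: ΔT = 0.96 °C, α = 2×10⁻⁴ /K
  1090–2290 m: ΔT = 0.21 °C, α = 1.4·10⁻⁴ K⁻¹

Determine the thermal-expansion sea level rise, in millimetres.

about 181 mm

180 × 0.72 × 3.5×10⁻⁴ = 0.04536 m
180–840 m: 2.2×10⁻⁴ × 660 × 0.36 = 0.052272 m
840–1090 m: 250 × 2×10⁻⁴ × 0.96 = 0.04800 m
Layer 4: 1.4×10⁻⁴ × 0.21 × 1200 = 0.03528 m
Δh = 0.04536 + 0.052272 + 0.04800 + 0.03528 = 0.180912 m ≈ 181 mm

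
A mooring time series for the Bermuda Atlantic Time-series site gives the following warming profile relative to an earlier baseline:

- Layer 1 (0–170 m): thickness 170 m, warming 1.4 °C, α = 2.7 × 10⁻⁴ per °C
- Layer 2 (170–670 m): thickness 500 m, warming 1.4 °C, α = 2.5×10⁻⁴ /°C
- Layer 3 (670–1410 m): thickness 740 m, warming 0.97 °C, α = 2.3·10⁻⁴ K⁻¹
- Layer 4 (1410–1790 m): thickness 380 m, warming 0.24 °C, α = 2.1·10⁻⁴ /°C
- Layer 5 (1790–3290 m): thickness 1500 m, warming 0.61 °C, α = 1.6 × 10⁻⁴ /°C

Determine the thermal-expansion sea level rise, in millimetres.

Δh = 570 mm

Layer 1: 2.7×10⁻⁴ × 170 × 1.4 = 0.06426 m
500 × 2.5×10⁻⁴ × 1.4 = 0.17500 m
Layer 3: 0.97 × 740 × 2.3×10⁻⁴ = 0.165094 m
2.1×10⁻⁴ × 380 × 0.24 = 0.019152 m
Layer 5: 1.6×10⁻⁴ × 0.61 × 1500 = 0.14640 m
Δh = 0.06426 + 0.17500 + 0.165094 + 0.019152 + 0.14640 = 0.569906 m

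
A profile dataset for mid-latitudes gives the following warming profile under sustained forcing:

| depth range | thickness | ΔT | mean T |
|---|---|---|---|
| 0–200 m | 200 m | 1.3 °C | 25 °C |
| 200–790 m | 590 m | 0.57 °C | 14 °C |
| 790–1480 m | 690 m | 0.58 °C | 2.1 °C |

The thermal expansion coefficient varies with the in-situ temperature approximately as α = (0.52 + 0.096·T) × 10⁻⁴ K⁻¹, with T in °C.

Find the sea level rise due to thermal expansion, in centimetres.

about 17 cm

Layer 1: α = (0.52 + 0.096×25)×10⁻⁴ = 2.92×10⁻⁴ K⁻¹
Layer 2: α = (0.52 + 0.096×14)×10⁻⁴ = 1.864×10⁻⁴ K⁻¹
Layer 3: α = (0.52 + 0.096×2.1)×10⁻⁴ = 0.7216×10⁻⁴ K⁻¹
0–200 m: 1.3 × 2.92×10⁻⁴ × 200 = 0.07592 m
590 × 0.57 × 1.864×10⁻⁴ = 0.06268632 m
690 × 0.7216×10⁻⁴ × 0.58 = 0.028878432 m
Δh = 0.07592 + 0.06268632 + 0.028878432 = 0.167484752 m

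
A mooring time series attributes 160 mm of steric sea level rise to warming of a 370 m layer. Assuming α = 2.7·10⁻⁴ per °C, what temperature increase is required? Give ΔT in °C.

ΔT = Δh/(αH) = 0.16 / (2.7×10⁻⁴ × 370) ≈ 1.602 °C

about 1.60 °C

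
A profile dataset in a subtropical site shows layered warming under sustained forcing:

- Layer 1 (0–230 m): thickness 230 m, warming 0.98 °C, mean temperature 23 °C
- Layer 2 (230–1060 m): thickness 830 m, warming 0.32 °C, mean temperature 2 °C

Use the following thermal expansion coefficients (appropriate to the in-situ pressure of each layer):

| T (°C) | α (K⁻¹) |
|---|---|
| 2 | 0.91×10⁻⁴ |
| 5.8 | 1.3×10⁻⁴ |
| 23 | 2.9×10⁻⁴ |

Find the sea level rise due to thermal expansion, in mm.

Layer 1 at 23 °C → α = 2.9×10⁻⁴ K⁻¹
Layer 2 at 2 °C → α = 0.91×10⁻⁴ K⁻¹
0–230 m: 230 × 0.98 × 2.9×10⁻⁴ = 0.065366 m
Layer 2: 0.91×10⁻⁴ × 0.32 × 830 = 0.0241696 m
Δh = 0.065366 + 0.0241696 = 0.0895356 m ≈ 89.5 mm

89.5 mm of thermosteric rise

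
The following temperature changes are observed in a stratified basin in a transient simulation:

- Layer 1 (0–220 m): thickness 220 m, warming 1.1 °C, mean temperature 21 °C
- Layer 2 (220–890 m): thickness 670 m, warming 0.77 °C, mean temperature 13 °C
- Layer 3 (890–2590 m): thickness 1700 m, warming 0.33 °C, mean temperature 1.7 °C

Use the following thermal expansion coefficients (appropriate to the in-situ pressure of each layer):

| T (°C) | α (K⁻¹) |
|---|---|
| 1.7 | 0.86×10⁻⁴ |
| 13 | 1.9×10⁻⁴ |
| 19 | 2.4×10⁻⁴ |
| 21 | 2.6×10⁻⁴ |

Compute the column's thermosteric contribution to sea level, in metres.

0.21 m

Layer 1 at 21 °C → α = 2.6×10⁻⁴ K⁻¹
Layer 2 at 13 °C → α = 1.9×10⁻⁴ K⁻¹
Layer 3 at 1.7 °C → α = 0.86×10⁻⁴ K⁻¹
1.1 × 220 × 2.6×10⁻⁴ = 0.06292 m
Layer 2: 1.9×10⁻⁴ × 0.77 × 670 = 0.098021 m
0.86×10⁻⁴ × 1700 × 0.33 = 0.048246 m
Δh = 0.06292 + 0.098021 + 0.048246 = 0.209187 m ≈ 0.21 m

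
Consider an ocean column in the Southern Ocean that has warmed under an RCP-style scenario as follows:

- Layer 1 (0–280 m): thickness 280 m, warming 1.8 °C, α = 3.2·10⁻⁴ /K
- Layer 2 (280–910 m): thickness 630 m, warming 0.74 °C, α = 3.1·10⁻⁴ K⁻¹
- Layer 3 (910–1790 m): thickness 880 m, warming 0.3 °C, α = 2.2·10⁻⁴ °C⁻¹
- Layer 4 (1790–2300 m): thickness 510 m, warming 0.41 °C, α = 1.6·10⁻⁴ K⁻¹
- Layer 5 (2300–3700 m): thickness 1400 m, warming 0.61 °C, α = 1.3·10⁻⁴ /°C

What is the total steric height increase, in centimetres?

Δh ≈ 51 cm

1.8 × 280 × 3.2×10⁻⁴ = 0.16128 m
280–910 m: 3.1×10⁻⁴ × 630 × 0.74 = 0.144522 m
Layer 3: 880 × 0.3 × 2.2×10⁻⁴ = 0.05808 m
1790–2300 m: 1.6×10⁻⁴ × 0.41 × 510 = 0.033456 m
Layer 5: 1400 × 0.61 × 1.3×10⁻⁴ = 0.11102 m
Δh = 0.16128 + 0.144522 + 0.05808 + 0.033456 + 0.11102 = 0.508358 m ≈ 51 cm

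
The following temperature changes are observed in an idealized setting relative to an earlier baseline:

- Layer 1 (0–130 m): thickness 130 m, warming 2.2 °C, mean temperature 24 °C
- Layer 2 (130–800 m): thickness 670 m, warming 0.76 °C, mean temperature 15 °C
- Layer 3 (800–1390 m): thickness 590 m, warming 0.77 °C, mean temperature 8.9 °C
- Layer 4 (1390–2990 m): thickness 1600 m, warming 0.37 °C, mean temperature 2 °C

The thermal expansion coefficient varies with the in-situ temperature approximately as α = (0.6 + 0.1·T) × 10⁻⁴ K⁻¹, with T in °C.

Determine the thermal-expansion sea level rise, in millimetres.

Δh = 308 mm

Layer 1: α = (0.6 + 0.1×24)×10⁻⁴ = 3×10⁻⁴ K⁻¹
Layer 2: α = (0.6 + 0.1×15)×10⁻⁴ = 2.1×10⁻⁴ K⁻¹
Layer 3: α = (0.6 + 0.1×8.9)×10⁻⁴ = 1.49×10⁻⁴ K⁻¹
Layer 4: α = (0.6 + 0.1×2)×10⁻⁴ = 0.8×10⁻⁴ K⁻¹
130 × 2.2 × 3×10⁻⁴ = 0.08580 m
Layer 2: 0.76 × 2.1×10⁻⁴ × 670 = 0.106932 m
Layer 3: 0.77 × 1.49×10⁻⁴ × 590 = 0.0676907 m
Layer 4: 0.37 × 1600 × 0.8×10⁻⁴ = 0.04736 m
Δh = 0.08580 + 0.106932 + 0.0676907 + 0.04736 = 0.3077827 m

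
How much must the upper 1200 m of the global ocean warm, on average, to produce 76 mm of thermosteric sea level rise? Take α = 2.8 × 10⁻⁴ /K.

ΔT ≈ 0.23 °C

ΔT = Δh/(αH) = 0.076 / (2.8×10⁻⁴ × 1200) ≈ 0.2262 °C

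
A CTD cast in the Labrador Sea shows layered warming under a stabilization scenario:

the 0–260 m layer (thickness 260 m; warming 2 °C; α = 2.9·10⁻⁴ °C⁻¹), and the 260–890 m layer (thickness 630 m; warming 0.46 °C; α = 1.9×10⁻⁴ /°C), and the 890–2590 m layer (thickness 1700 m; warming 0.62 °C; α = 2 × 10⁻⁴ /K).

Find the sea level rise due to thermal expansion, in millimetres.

about 417 mm

Layer 1: 260 × 2 × 2.9×10⁻⁴ = 0.15080 m
0.46 × 630 × 1.9×10⁻⁴ = 0.055062 m
Layer 3: 2×10⁻⁴ × 0.62 × 1700 = 0.21080 m
Δh = 0.15080 + 0.055062 + 0.21080 = 0.416662 m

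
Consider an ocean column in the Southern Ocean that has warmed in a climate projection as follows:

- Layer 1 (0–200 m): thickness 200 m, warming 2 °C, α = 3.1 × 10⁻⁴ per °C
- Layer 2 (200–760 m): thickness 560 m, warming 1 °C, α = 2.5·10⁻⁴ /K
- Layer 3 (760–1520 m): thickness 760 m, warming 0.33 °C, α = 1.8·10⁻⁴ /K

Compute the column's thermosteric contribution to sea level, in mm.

0–200 m: 2 × 200 × 3.1×10⁻⁴ = 0.12400 m
Layer 2: 1 × 560 × 2.5×10⁻⁴ = 0.14000 m
Layer 3: 760 × 1.8×10⁻⁴ × 0.33 = 0.045144 m
Δh = 0.12400 + 0.14000 + 0.045144 = 0.309144 m

310 mm of thermosteric rise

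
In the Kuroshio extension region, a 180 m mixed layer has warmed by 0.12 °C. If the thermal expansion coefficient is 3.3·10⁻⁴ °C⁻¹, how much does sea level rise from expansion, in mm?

Δh = αΔT·H = 3.3×10⁻⁴ × 0.12 × 180 = 0.007128 m

7.13 mm of thermosteric rise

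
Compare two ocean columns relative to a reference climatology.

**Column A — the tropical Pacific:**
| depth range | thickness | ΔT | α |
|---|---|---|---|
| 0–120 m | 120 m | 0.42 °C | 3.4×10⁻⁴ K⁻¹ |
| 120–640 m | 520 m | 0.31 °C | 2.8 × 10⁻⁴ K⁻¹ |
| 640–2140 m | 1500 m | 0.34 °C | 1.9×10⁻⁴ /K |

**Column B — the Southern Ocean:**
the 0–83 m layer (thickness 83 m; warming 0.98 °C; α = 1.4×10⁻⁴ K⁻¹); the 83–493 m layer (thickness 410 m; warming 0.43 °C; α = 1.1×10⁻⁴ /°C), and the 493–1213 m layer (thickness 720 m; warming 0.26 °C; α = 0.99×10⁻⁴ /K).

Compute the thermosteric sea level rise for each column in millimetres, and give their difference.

A: 159 mm; B: 49.3 mm; difference 110 mm

A 3.4×10⁻⁴ × 120 × 0.42 = 0.017136 m
A 2.8×10⁻⁴ × 0.31 × 520 = 0.045136 m
A Layer 3: 0.34 × 1500 × 1.9×10⁻⁴ = 0.09690 m
A total: 0.159172 m
B 1.4×10⁻⁴ × 83 × 0.98 = 0.0113876 m
B 0.43 × 410 × 1.1×10⁻⁴ = 0.019393 m
B 493–1213 m: 720 × 0.26 × 0.99×10⁻⁴ = 0.0185328 m
B total: 0.0493134 m
Difference: 0.159172 − 0.0493134 = 0.1098586 m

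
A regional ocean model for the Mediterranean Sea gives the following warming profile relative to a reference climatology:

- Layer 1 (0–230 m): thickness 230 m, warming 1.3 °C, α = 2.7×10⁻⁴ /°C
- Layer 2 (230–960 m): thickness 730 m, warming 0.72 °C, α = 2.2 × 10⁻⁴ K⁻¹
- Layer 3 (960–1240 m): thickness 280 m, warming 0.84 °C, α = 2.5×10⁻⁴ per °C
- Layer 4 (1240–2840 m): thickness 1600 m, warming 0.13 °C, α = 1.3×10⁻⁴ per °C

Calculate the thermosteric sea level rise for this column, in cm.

28.2 cm

1.3 × 230 × 2.7×10⁻⁴ = 0.08073 m
Layer 2: 730 × 2.2×10⁻⁴ × 0.72 = 0.115632 m
960–1240 m: 2.5×10⁻⁴ × 0.84 × 280 = 0.05880 m
1240–2840 m: 1600 × 1.3×10⁻⁴ × 0.13 = 0.02704 m
Δh = 0.08073 + 0.115632 + 0.05880 + 0.02704 = 0.282202 m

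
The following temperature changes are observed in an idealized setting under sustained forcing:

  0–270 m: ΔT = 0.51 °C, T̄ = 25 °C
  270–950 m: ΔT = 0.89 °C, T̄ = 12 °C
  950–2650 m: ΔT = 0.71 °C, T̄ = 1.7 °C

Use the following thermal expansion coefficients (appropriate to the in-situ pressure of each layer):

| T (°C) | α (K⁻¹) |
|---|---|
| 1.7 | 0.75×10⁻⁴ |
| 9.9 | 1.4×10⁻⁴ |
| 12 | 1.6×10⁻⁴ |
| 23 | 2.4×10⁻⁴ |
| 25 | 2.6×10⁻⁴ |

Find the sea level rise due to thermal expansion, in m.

Δh = 0.22 m

Layer 1 at 25 °C → α = 2.6×10⁻⁴ K⁻¹
Layer 2 at 12 °C → α = 1.6×10⁻⁴ K⁻¹
Layer 3 at 1.7 °C → α = 0.75×10⁻⁴ K⁻¹
0–270 m: 2.6×10⁻⁴ × 0.51 × 270 = 0.035802 m
Layer 2: 1.6×10⁻⁴ × 680 × 0.89 = 0.096832 m
950–2650 m: 1700 × 0.75×10⁻⁴ × 0.71 = 0.090525 m
Δh = 0.035802 + 0.096832 + 0.090525 = 0.223159 m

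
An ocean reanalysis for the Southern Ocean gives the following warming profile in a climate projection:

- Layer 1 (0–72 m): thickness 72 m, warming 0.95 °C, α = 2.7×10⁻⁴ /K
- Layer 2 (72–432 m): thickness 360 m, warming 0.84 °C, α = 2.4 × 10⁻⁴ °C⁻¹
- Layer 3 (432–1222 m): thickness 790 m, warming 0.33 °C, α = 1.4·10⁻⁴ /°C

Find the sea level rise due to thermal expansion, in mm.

about 128 mm

Layer 1: 0.95 × 72 × 2.7×10⁻⁴ = 0.018468 m
Layer 2: 2.4×10⁻⁴ × 360 × 0.84 = 0.072576 m
Layer 3: 1.4×10⁻⁴ × 790 × 0.33 = 0.036498 m
Δh = 0.018468 + 0.072576 + 0.036498 = 0.127542 m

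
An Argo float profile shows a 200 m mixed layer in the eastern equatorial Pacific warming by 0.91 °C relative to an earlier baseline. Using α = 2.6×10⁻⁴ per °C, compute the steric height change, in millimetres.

47.3 mm of thermosteric rise

Δh = αΔT·H = 2.6×10⁻⁴ × 0.91 × 200 = 0.04732 m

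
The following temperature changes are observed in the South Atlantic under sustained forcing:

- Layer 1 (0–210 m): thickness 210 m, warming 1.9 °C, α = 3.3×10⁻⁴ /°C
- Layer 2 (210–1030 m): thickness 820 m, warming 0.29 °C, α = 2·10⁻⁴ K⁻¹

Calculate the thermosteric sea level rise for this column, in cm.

Layer 1: 1.9 × 210 × 3.3×10⁻⁴ = 0.13167 m
0.29 × 820 × 2×10⁻⁴ = 0.04756 m
Δh = 0.13167 + 0.04756 = 0.17923 m

Δh = 17.9 cm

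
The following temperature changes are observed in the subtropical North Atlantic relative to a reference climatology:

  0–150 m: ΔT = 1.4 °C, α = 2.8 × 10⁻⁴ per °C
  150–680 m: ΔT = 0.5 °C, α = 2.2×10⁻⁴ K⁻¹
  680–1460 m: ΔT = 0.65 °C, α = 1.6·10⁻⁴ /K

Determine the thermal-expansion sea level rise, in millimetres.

Δh ≈ 198 mm

150 × 1.4 × 2.8×10⁻⁴ = 0.05880 m
150–680 m: 530 × 2.2×10⁻⁴ × 0.5 = 0.05830 m
780 × 1.6×10⁻⁴ × 0.65 = 0.08112 m
Δh = 0.05880 + 0.05830 + 0.08112 = 0.19822 m ≈ 198 mm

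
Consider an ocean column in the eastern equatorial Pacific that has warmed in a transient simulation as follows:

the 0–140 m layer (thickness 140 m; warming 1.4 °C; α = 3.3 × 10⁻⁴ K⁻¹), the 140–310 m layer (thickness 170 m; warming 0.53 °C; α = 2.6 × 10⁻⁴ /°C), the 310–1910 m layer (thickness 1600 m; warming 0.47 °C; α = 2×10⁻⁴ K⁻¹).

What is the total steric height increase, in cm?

3.3×10⁻⁴ × 1.4 × 140 = 0.06468 m
0.53 × 2.6×10⁻⁴ × 170 = 0.023426 m
0.47 × 1600 × 2×10⁻⁴ = 0.15040 m
Δh = 0.06468 + 0.023426 + 0.15040 = 0.238506 m ≈ 23.9 cm

Δh ≈ 23.9 cm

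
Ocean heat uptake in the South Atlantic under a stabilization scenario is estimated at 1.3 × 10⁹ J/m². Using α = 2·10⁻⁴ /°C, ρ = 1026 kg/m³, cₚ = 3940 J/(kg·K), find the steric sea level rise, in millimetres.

Δh = 64 mm

Δh = αQ/(ρcₚ) = 2×10⁻⁴ × 1.3×10⁹ / (1026 × 3940) ≈ 0.064318 m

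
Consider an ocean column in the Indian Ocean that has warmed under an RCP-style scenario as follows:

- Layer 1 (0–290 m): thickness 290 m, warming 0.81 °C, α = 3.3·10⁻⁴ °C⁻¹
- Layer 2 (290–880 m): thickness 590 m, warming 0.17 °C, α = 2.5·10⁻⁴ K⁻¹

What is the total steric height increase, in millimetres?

100 mm of thermosteric rise

0.81 × 3.3×10⁻⁴ × 290 = 0.077517 m
590 × 0.17 × 2.5×10⁻⁴ = 0.025075 m
Δh = 0.077517 + 0.025075 = 0.102592 m ≈ 100 mm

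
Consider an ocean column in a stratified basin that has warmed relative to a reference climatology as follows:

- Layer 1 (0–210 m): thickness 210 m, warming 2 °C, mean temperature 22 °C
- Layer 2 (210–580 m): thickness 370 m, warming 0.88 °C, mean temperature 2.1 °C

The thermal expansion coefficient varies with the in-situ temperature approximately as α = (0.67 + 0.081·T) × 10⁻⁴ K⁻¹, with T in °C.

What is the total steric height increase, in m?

0.13 m

Layer 1: α = (0.67 + 0.081×22)×10⁻⁴ = 2.452×10⁻⁴ K⁻¹
Layer 2: α = (0.67 + 0.081×2.1)×10⁻⁴ = 0.8401×10⁻⁴ K⁻¹
Layer 1: 2.452×10⁻⁴ × 2 × 210 = 0.102984 m
0.8401×10⁻⁴ × 370 × 0.88 = 0.027353656 m
Δh = 0.102984 + 0.027353656 = 0.130337656 m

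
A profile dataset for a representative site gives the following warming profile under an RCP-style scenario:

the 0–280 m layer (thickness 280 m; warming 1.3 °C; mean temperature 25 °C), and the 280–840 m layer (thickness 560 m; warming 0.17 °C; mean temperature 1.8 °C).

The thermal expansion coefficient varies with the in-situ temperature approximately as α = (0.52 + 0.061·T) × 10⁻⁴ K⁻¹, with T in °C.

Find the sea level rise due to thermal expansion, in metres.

Layer 1: α = (0.52 + 0.061×25)×10⁻⁴ = 2.045×10⁻⁴ K⁻¹
Layer 2: α = (0.52 + 0.061×1.8)×10⁻⁴ = 0.6298×10⁻⁴ K⁻¹
2.045×10⁻⁴ × 280 × 1.3 = 0.074438 m
Layer 2: 0.6298×10⁻⁴ × 560 × 0.17 = 0.005995696 m
Δh = 0.074438 + 0.005995696 = 0.080433696 m

about 0.0804 m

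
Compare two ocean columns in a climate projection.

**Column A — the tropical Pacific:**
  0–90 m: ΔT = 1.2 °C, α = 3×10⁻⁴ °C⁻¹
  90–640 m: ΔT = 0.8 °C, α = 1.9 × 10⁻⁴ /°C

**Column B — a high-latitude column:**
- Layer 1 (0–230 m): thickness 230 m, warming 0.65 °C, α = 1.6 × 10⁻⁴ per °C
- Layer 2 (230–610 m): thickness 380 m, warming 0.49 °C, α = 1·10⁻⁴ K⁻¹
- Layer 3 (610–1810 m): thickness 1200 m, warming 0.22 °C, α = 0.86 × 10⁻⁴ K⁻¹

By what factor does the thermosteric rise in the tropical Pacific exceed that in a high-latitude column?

≈ 1.78×

A Layer 1: 3×10⁻⁴ × 1.2 × 90 = 0.03240 m
A 550 × 0.8 × 1.9×10⁻⁴ = 0.08360 m
A total: 0.11600 m
B Layer 1: 230 × 1.6×10⁻⁴ × 0.65 = 0.02392 m
B 230–610 m: 1×10⁻⁴ × 380 × 0.49 = 0.01862 m
B Layer 3: 1200 × 0.86×10⁻⁴ × 0.22 = 0.022704 m
B total: 0.065244 m
Ratio: 0.11600 / 0.065244 ≈ 1.778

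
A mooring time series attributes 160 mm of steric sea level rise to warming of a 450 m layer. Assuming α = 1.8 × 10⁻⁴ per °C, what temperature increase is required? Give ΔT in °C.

1.98 °C

ΔT = Δh/(αH) = 0.16 / (1.8×10⁻⁴ × 450) ≈ 1.975 °C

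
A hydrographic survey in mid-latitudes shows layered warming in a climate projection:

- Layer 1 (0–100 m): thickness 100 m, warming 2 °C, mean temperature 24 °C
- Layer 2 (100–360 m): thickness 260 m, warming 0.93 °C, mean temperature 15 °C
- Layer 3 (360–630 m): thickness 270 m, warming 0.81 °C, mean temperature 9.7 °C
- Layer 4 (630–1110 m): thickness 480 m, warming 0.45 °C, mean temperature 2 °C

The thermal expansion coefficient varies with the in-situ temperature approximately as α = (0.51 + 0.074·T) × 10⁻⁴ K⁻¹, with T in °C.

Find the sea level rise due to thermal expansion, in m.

Layer 1: α = (0.51 + 0.074×24)×10⁻⁴ = 2.286×10⁻⁴ K⁻¹
Layer 2: α = (0.51 + 0.074×15)×10⁻⁴ = 1.62×10⁻⁴ K⁻¹
Layer 3: α = (0.51 + 0.074×9.7)×10⁻⁴ = 1.2278×10⁻⁴ K⁻¹
Layer 4: α = (0.51 + 0.074×2)×10⁻⁴ = 0.658×10⁻⁴ K⁻¹
Layer 1: 2.286×10⁻⁴ × 2 × 100 = 0.04572 m
1.62×10⁻⁴ × 260 × 0.93 = 0.0391716 m
Layer 3: 0.81 × 1.2278×10⁻⁴ × 270 = 0.026851986 m
0.658×10⁻⁴ × 480 × 0.45 = 0.0142128 m
Δh = 0.04572 + 0.0391716 + 0.026851986 + 0.0142128 = 0.125956386 m ≈ 0.126 m

Δh = 0.126 m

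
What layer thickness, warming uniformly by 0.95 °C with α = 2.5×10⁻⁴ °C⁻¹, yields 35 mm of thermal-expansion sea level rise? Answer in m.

about 147 m

H = Δh/(αΔT) = 0.035 / (2.5×10⁻⁴ × 0.95) ≈ 147.4 m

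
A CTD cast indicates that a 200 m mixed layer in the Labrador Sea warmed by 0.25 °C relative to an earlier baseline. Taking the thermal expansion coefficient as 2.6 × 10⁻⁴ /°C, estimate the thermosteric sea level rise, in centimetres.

Δh ≈ 1.30 cm

Δh = αΔT·H = 2.6×10⁻⁴ × 0.25 × 200 = 0.01300 m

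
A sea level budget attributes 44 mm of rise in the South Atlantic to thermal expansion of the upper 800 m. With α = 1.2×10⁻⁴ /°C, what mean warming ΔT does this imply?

ΔT = Δh/(αH) = 0.044 / (1.2×10⁻⁴ × 800) ≈ 0.4583 °C

about 0.46 °C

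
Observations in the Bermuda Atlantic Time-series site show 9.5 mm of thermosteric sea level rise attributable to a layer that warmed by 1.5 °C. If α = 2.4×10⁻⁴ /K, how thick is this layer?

H = Δh/(αΔT) = 0.0095 / (2.4×10⁻⁴ × 1.5) ≈ 26.39 m

H ≈ 26.4 m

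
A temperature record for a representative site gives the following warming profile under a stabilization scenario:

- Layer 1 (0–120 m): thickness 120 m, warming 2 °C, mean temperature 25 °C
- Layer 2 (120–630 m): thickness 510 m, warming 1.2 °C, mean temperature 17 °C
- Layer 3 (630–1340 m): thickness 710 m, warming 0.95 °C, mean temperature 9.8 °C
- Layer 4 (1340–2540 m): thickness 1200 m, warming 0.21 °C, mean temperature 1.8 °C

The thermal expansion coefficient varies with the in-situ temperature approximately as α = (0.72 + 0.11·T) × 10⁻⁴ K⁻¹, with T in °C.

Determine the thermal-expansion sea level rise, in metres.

0.386 m of thermosteric rise

Layer 1: α = (0.72 + 0.11×25)×10⁻⁴ = 3.47×10⁻⁴ K⁻¹
Layer 2: α = (0.72 + 0.11×17)×10⁻⁴ = 2.59×10⁻⁴ K⁻¹
Layer 3: α = (0.72 + 0.11×9.8)×10⁻⁴ = 1.798×10⁻⁴ K⁻¹
Layer 4: α = (0.72 + 0.11×1.8)×10⁻⁴ = 0.918×10⁻⁴ K⁻¹
3.47×10⁻⁴ × 2 × 120 = 0.08328 m
510 × 2.59×10⁻⁴ × 1.2 = 0.158508 m
630–1340 m: 1.798×10⁻⁴ × 710 × 0.95 = 0.1212751 m
0.21 × 1200 × 0.918×10⁻⁴ = 0.0231336 m
Δh = 0.08328 + 0.158508 + 0.1212751 + 0.0231336 = 0.3861967 m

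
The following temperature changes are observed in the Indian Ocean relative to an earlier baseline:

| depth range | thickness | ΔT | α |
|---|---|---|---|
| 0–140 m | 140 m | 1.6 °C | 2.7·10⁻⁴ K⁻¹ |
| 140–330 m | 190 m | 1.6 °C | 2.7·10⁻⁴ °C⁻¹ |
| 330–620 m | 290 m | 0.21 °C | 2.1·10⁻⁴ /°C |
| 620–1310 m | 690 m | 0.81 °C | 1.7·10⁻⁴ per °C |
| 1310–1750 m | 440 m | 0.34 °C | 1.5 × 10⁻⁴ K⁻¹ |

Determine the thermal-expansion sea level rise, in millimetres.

140 × 1.6 × 2.7×10⁻⁴ = 0.06048 m
1.6 × 2.7×10⁻⁴ × 190 = 0.08208 m
0.21 × 290 × 2.1×10⁻⁴ = 0.012789 m
620–1310 m: 690 × 0.81 × 1.7×10⁻⁴ = 0.095013 m
Layer 5: 440 × 1.5×10⁻⁴ × 0.34 = 0.02244 m
Δh = 0.06048 + 0.08208 + 0.012789 + 0.095013 + 0.02244 = 0.272802 m

about 270 mm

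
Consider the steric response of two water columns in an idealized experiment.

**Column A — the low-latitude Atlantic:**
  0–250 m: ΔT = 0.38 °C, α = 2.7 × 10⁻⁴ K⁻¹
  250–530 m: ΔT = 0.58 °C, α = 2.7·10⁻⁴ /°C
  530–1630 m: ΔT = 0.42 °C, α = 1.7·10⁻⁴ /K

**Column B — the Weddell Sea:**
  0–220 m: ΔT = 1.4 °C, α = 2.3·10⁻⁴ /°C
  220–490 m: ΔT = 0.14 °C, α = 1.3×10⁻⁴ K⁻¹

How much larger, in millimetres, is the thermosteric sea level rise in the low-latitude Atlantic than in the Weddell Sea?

Δh_A − Δh_B ≈ 72 mm

A 0–250 m: 0.38 × 2.7×10⁻⁴ × 250 = 0.02565 m
A Layer 2: 2.7×10⁻⁴ × 0.58 × 280 = 0.043848 m
A 530–1630 m: 0.42 × 1.7×10⁻⁴ × 1100 = 0.07854 m
A total: 0.148038 m
B 220 × 1.4 × 2.3×10⁻⁴ = 0.07084 m
B 220–490 m: 0.14 × 1.3×10⁻⁴ × 270 = 0.004914 m
B total: 0.075754 m
Difference: 0.148038 − 0.075754 = 0.072284 m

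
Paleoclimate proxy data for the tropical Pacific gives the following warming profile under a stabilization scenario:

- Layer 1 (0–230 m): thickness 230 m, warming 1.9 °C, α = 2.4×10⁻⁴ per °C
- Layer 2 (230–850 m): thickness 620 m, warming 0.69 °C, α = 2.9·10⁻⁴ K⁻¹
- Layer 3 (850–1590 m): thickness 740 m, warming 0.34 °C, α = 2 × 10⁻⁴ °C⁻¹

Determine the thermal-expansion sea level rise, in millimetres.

230 × 1.9 × 2.4×10⁻⁴ = 0.10488 m
Layer 2: 0.69 × 2.9×10⁻⁴ × 620 = 0.124062 m
740 × 2×10⁻⁴ × 0.34 = 0.05032 m
Δh = 0.10488 + 0.124062 + 0.05032 = 0.279262 m ≈ 280 mm

280 mm of thermosteric rise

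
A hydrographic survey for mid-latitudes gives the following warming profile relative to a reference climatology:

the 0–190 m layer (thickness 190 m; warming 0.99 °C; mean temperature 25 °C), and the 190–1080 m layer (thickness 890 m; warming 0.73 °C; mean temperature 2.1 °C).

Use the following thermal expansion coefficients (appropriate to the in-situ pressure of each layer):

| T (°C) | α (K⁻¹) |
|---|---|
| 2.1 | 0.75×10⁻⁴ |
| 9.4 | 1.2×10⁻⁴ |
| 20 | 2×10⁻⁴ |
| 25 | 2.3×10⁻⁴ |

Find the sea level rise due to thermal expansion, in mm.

92 mm of thermosteric rise

Layer 1 at 25 °C → α = 2.3×10⁻⁴ K⁻¹
Layer 2 at 2.1 °C → α = 0.75×10⁻⁴ K⁻¹
190 × 2.3×10⁻⁴ × 0.99 = 0.043263 m
Layer 2: 890 × 0.73 × 0.75×10⁻⁴ = 0.0487275 m
Δh = 0.043263 + 0.0487275 = 0.0919905 m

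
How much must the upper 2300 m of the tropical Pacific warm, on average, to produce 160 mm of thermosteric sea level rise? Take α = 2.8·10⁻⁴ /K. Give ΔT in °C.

ΔT = Δh/(αH) = 0.16 / (2.8×10⁻⁴ × 2300) ≈ 0.2484 °C

about 0.25 °C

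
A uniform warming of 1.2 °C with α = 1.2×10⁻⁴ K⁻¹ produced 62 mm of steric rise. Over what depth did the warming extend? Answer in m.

H = Δh/(αΔT) = 0.062 / (1.2×10⁻⁴ × 1.2) ≈ 430.6 m

H ≈ 430 m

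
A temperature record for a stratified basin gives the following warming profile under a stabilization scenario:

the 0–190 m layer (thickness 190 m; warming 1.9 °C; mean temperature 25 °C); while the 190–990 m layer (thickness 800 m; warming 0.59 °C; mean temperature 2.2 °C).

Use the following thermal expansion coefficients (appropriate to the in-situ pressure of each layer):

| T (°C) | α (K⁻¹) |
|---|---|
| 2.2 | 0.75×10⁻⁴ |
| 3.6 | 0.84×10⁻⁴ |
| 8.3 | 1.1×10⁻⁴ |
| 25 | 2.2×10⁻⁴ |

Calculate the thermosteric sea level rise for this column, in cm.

Layer 1 at 25 °C → α = 2.2×10⁻⁴ K⁻¹
Layer 2 at 2.2 °C → α = 0.75×10⁻⁴ K⁻¹
0–190 m: 1.9 × 190 × 2.2×10⁻⁴ = 0.07942 m
190–990 m: 0.75×10⁻⁴ × 800 × 0.59 = 0.03540 m
Δh = 0.07942 + 0.03540 = 0.11482 m

11.5 cm of thermosteric rise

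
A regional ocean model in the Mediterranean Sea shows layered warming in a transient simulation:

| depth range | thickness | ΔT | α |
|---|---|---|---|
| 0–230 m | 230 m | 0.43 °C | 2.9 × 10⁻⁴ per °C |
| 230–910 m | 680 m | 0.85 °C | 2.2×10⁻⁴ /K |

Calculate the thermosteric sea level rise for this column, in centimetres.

0–230 m: 230 × 2.9×10⁻⁴ × 0.43 = 0.028681 m
2.2×10⁻⁴ × 0.85 × 680 = 0.12716 m
Δh = 0.028681 + 0.12716 = 0.155841 m ≈ 16 cm

16 cm of thermosteric rise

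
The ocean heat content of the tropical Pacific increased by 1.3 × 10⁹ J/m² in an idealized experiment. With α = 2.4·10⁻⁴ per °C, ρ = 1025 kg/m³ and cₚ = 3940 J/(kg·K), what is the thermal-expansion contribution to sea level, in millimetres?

77.3 mm of thermosteric rise

Δh = αQ/(ρcₚ) = 2.4×10⁻⁴ × 1.3×10⁹ / (1025 × 3940) ≈ 0.077256 m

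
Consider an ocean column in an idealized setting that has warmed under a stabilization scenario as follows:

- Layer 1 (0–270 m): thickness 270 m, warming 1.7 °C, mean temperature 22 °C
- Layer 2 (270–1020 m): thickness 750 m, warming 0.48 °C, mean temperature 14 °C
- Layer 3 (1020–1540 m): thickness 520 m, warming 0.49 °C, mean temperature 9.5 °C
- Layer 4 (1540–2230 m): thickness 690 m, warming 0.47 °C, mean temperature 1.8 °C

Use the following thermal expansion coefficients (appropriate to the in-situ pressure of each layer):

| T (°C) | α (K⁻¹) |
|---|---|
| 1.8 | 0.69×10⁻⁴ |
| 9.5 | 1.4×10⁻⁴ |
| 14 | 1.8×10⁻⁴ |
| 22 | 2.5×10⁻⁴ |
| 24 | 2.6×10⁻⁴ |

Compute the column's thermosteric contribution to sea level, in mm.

Layer 1 at 22 °C → α = 2.5×10⁻⁴ K⁻¹
Layer 2 at 14 °C → α = 1.8×10⁻⁴ K⁻¹
Layer 3 at 9.5 °C → α = 1.4×10⁻⁴ K⁻¹
Layer 4 at 1.8 °C → α = 0.69×10⁻⁴ K⁻¹
0–270 m: 1.7 × 270 × 2.5×10⁻⁴ = 0.11475 m
270–1020 m: 1.8×10⁻⁴ × 750 × 0.48 = 0.06480 m
Layer 3: 520 × 1.4×10⁻⁴ × 0.49 = 0.035672 m
Layer 4: 690 × 0.69×10⁻⁴ × 0.47 = 0.0223767 m
Δh = 0.11475 + 0.06480 + 0.035672 + 0.0223767 = 0.2375987 m

238 mm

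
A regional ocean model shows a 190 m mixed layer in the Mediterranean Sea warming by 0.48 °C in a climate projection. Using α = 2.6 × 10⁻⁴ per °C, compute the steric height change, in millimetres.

Δh = 24 mm

Δh = αΔT·H = 2.6×10⁻⁴ × 0.48 × 190 = 0.023712 m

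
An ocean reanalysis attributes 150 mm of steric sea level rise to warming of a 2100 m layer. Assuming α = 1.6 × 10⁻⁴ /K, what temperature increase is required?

about 0.446 °C

ΔT = Δh/(αH) = 0.15 / (1.6×10⁻⁴ × 2100) ≈ 0.4464 °C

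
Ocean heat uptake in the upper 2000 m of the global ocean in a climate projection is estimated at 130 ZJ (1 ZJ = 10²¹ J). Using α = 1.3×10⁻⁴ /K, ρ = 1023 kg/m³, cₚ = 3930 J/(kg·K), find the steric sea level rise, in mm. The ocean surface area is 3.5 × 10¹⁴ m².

Per unit area: Q = 130×10²¹ / (3.5×10¹⁴) ≈ 3.714×10⁸ J/m²
Δh = αQ/(ρcₚ) = 1.3×10⁻⁴ × 3.714×10⁸ / (1023 × 3930) ≈ 0.012009 m

Δh = 12.0 mm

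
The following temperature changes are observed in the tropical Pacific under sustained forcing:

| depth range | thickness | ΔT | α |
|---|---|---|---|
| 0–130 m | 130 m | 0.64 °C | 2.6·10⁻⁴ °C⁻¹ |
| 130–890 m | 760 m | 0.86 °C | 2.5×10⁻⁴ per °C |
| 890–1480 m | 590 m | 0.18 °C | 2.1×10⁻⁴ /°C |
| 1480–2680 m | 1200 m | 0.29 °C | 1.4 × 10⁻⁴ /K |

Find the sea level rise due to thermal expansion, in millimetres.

Layer 1: 130 × 2.6×10⁻⁴ × 0.64 = 0.021632 m
Layer 2: 2.5×10⁻⁴ × 0.86 × 760 = 0.16340 m
890–1480 m: 2.1×10⁻⁴ × 0.18 × 590 = 0.022302 m
Layer 4: 0.29 × 1.4×10⁻⁴ × 1200 = 0.04872 m
Δh = 0.021632 + 0.16340 + 0.022302 + 0.04872 = 0.256054 m

256 mm of thermosteric rise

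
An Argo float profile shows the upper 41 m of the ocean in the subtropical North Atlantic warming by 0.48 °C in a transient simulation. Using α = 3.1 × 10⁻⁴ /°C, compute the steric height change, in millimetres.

Δh = 6.10 mm

Δh = αΔT·H = 3.1×10⁻⁴ × 0.48 × 41 = 0.0061008 m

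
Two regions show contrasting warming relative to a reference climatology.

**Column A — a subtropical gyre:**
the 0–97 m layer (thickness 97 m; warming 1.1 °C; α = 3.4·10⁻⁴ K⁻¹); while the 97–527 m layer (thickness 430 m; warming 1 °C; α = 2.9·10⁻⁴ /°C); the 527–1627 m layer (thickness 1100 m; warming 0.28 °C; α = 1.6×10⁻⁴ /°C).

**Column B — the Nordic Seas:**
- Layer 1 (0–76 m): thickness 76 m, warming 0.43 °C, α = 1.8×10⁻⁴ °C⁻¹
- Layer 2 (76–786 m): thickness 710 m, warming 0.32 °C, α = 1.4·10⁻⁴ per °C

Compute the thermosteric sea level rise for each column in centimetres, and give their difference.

A: 21.0 cm; B: 3.77 cm; difference 17.3 cm

A Layer 1: 1.1 × 97 × 3.4×10⁻⁴ = 0.036278 m
A Layer 2: 1 × 2.9×10⁻⁴ × 430 = 0.12470 m
A 527–1627 m: 0.28 × 1.6×10⁻⁴ × 1100 = 0.04928 m
A total: 0.210258 m
B 1.8×10⁻⁴ × 0.43 × 76 = 0.0058824 m
B Layer 2: 0.32 × 1.4×10⁻⁴ × 710 = 0.031808 m
B total: 0.0376904 m
Difference: 0.210258 − 0.0376904 = 0.1725676 m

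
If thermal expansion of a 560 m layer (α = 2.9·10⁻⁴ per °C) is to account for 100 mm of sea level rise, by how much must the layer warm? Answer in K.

about 0.62 K

ΔT = Δh/(αH) = 0.1 / (2.9×10⁻⁴ × 560) ≈ 0.6158 K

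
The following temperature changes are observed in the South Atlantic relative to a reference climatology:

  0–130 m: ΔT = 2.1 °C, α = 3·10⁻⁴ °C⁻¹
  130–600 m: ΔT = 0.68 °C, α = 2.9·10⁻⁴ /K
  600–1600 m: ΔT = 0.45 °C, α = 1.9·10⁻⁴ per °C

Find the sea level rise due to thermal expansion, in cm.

Δh ≈ 26.0 cm

0–130 m: 130 × 3×10⁻⁴ × 2.1 = 0.08190 m
Layer 2: 0.68 × 2.9×10⁻⁴ × 470 = 0.092684 m
Layer 3: 0.45 × 1.9×10⁻⁴ × 1000 = 0.08550 m
Δh = 0.08190 + 0.092684 + 0.08550 = 0.260084 m ≈ 26.0 cm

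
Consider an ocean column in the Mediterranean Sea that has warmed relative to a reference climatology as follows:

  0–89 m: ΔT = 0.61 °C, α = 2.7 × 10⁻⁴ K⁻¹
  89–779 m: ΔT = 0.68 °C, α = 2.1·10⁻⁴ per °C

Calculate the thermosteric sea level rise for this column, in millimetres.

0.61 × 2.7×10⁻⁴ × 89 = 0.0146583 m
Layer 2: 690 × 0.68 × 2.1×10⁻⁴ = 0.098532 m
Δh = 0.0146583 + 0.098532 = 0.1131903 m

Δh ≈ 113 mm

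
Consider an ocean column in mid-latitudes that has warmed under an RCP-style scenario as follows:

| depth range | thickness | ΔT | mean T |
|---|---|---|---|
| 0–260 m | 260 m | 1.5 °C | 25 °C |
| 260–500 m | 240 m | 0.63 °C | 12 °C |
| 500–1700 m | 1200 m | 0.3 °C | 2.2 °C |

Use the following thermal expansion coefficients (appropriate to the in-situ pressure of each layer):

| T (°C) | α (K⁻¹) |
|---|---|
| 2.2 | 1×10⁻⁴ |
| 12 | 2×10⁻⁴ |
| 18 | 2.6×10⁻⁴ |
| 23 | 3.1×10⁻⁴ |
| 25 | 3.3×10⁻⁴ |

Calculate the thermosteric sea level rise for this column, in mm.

Δh ≈ 195 mm

Layer 1 at 25 °C → α = 3.3×10⁻⁴ K⁻¹
Layer 2 at 12 °C → α = 2×10⁻⁴ K⁻¹
Layer 3 at 2.2 °C → α = 1×10⁻⁴ K⁻¹
Layer 1: 3.3×10⁻⁴ × 260 × 1.5 = 0.12870 m
Layer 2: 2×10⁻⁴ × 0.63 × 240 = 0.03024 m
1200 × 1×10⁻⁴ × 0.3 = 0.03600 m
Δh = 0.12870 + 0.03024 + 0.03600 = 0.19494 m ≈ 195 mm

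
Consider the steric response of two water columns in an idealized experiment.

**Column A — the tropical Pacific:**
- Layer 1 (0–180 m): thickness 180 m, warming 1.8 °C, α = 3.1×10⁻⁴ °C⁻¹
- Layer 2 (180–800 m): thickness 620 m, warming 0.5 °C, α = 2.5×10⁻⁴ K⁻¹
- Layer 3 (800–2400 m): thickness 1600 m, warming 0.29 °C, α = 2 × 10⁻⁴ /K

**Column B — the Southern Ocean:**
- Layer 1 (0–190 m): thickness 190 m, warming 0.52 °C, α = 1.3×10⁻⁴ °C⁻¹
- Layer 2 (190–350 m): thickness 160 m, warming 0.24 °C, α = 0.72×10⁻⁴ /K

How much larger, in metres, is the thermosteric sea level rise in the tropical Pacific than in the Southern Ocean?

A Layer 1: 180 × 1.8 × 3.1×10⁻⁴ = 0.10044 m
A 180–800 m: 0.5 × 2.5×10⁻⁴ × 620 = 0.07750 m
A 800–2400 m: 2×10⁻⁴ × 0.29 × 1600 = 0.09280 m
A total: 0.27074 m
B Layer 1: 190 × 1.3×10⁻⁴ × 0.52 = 0.012844 m
B Layer 2: 160 × 0.72×10⁻⁴ × 0.24 = 0.0027648 m
B total: 0.0156088 m
Difference: 0.27074 − 0.0156088 = 0.2551312 m

0.255 m larger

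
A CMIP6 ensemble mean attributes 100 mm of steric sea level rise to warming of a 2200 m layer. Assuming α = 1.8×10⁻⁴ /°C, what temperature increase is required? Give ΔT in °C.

about 0.253 °C

ΔT = Δh/(αH) = 0.1 / (1.8×10⁻⁴ × 2200) ≈ 0.2525 °C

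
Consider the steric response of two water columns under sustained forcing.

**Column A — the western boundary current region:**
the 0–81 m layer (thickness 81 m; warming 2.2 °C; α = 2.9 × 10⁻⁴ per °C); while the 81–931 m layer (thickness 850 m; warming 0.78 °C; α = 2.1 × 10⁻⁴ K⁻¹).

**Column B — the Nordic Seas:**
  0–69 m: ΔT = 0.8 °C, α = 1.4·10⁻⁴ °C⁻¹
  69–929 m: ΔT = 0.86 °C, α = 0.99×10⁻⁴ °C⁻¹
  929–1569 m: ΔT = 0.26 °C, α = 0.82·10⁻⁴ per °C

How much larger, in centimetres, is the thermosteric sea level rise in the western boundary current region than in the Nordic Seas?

A 0–81 m: 81 × 2.9×10⁻⁴ × 2.2 = 0.051678 m
A 81–931 m: 0.78 × 2.1×10⁻⁴ × 850 = 0.13923 m
A total: 0.190908 m
B 0–69 m: 0.8 × 1.4×10⁻⁴ × 69 = 0.007728 m
B Layer 2: 0.86 × 860 × 0.99×10⁻⁴ = 0.0732204 m
B 0.26 × 0.82×10⁻⁴ × 640 = 0.0136448 m
B total: 0.0945932 m
Difference: 0.190908 − 0.0945932 = 0.0963148 m

9.6 cm larger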